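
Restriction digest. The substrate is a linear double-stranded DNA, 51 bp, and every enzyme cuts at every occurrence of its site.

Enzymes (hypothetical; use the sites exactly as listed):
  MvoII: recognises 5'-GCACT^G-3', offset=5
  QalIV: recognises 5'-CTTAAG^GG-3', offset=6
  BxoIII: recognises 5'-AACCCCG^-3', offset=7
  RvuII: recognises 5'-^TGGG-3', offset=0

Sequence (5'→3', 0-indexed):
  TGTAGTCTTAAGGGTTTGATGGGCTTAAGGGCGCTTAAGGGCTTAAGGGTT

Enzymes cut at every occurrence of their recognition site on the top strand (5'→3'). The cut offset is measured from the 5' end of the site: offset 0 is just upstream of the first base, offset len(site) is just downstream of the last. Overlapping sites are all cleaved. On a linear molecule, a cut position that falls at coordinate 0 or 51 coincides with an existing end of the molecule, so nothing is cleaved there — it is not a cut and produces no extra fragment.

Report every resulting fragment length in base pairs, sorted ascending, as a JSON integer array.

Site scan:
  MvoII (GCACTG, off=5): no sites
  QalIV CTTAAGGG/6: at [6, 23, 33, 41] ⇒ [12, 29, 39, 47]
  BxoIII (AACCCCG, off=7): no sites
  RvuII TGGG/0: at [19] ⇒ [19]

Pooled cuts: [12, 19, 29, 39, 47]

Fragments:
  [0,12): 12 bp
  [12,19): 7 bp
  [19,29): 10 bp
  [29,39): 10 bp
  [39,47): 8 bp
  [47,51): 4 bp

[4,7,8,10,10,12]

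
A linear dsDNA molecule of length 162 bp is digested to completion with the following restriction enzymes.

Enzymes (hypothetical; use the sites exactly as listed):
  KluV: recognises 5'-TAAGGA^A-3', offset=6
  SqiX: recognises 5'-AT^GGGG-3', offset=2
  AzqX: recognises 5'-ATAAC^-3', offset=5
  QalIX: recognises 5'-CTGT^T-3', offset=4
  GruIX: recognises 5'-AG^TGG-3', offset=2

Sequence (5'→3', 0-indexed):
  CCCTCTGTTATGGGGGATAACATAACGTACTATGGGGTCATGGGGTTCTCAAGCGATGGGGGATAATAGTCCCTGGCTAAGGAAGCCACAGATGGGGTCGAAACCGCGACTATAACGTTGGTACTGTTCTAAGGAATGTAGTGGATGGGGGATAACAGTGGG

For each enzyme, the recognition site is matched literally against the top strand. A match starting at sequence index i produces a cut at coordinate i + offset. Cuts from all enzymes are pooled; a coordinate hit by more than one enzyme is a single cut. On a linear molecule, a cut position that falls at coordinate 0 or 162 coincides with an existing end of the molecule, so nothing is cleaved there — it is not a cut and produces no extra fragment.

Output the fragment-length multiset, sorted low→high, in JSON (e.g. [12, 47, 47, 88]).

[2,3,4,5,5,6,7,8,8,8,10,10,10,11,16,23,26]

Scan for sites:
  KluV TAAGGAA/6: at [77, 129] ⇒ [83, 135]
  SqiX ATGGGG/2: at [9, 31, 39, 55, 91, 144] ⇒ [11, 33, 41, 57, 93, 146]
  AzqX ATAAC/5: at [16, 21, 111, 151] ⇒ [21, 26, 116, 156]
  QalIX CTGTT/4: at [4, 123] ⇒ [8, 127]
  GruIX AGTGG/2: at [139, 156] ⇒ [141, 158]

All cut coordinates (distinct, sorted): [8, 11, 21, 26, 33, 41, 57, 83, 93, 116, 127, 135, 141, 146, 156, 158]

Fragments:
  [0,8): 8 bp
  [8,11): 3 bp
  [11,21): 10 bp
  [21,26): 5 bp
  [26,33): 7 bp
  [33,41): 8 bp
  [41,57): 16 bp
  [57,83): 26 bp
  [83,93): 10 bp
  [93,116): 23 bp
  [116,127): 11 bp
  [127,135): 8 bp
  [135,141): 6 bp
  [141,146): 5 bp
  [146,156): 10 bp
  [156,158): 2 bp
  [158,162): 4 bp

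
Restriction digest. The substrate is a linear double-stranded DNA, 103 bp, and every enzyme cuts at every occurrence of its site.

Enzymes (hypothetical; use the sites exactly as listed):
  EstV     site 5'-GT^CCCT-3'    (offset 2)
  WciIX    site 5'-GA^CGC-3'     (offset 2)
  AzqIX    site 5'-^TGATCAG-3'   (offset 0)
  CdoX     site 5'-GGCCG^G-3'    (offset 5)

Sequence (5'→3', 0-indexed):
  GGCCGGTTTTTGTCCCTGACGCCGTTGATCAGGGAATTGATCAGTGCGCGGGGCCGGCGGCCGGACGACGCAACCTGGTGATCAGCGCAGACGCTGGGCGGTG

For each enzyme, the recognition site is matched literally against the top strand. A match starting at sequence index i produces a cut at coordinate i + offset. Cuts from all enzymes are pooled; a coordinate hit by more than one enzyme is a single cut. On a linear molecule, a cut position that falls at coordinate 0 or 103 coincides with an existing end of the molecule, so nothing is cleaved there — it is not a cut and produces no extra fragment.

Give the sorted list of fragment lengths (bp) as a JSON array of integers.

Site scan:
  EstV GTCCCT/2: at [11] ⇒ [13]
  WciIX GACGC/2: at [17, 66, 89] ⇒ [19, 68, 91]
  AzqIX TGATCAG/0: at [25, 37, 78] ⇒ [25, 37, 78]
  CdoX GGCCGG/5: at [0, 51, 58] ⇒ [5, 56, 63]

Pooled cuts: [5, 13, 19, 25, 37, 56, 63, 68, 78, 91]

Fragments:
  [0,5): 5 bp
  [5,13): 8 bp
  [13,19): 6 bp
  [19,25): 6 bp
  [25,37): 12 bp
  [37,56): 19 bp
  [56,63): 7 bp
  [63,68): 5 bp
  [68,78): 10 bp
  [78,91): 13 bp
  [91,103): 12 bp

[5,5,6,6,7,8,10,12,12,13,19]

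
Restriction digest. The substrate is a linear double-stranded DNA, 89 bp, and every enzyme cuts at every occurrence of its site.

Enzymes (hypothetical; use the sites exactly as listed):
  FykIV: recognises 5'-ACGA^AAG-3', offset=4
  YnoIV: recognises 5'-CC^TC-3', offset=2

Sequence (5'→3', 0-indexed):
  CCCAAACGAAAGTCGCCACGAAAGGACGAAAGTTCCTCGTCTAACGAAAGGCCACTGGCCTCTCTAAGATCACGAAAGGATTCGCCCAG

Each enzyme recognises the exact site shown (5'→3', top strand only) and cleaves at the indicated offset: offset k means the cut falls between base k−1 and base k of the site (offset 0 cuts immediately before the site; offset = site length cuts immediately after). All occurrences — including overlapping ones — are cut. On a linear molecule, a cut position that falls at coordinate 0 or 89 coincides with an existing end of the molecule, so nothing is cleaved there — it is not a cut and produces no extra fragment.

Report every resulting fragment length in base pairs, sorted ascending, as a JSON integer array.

[7,8,9,11,12,13,14,15]

Scan for sites:
  FykIV ACGAAAG/4: at [5, 17, 25, 43, 71] ⇒ [9, 21, 29, 47, 75]
  YnoIV CCTC/2: at [34, 58] ⇒ [36, 60]

Pooled cuts: [9, 21, 29, 36, 47, 60, 75]

Fragments:
  [0,9): 9 bp
  [9,21): 12 bp
  [21,29): 8 bp
  [29,36): 7 bp
  [36,47): 11 bp
  [47,60): 13 bp
  [60,75): 15 bp
  [75,89): 14 bp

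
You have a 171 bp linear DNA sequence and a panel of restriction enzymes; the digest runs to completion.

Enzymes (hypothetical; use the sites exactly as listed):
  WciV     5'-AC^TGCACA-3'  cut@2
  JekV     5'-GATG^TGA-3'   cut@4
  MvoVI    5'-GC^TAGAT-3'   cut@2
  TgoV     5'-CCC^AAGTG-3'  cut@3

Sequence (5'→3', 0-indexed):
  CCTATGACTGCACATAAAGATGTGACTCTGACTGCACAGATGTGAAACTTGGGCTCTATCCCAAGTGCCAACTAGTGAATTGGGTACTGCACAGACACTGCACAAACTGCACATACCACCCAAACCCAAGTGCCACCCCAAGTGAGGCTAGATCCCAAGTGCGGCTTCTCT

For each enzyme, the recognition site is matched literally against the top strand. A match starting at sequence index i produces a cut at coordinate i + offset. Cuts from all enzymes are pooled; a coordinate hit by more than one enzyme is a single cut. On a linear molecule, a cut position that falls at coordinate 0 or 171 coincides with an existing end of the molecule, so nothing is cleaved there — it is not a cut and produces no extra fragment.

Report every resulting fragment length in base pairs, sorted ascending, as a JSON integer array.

[8,8,9,9,10,10,11,12,14,15,20,20,25]

Site scan:
  WciV (ACTGCACA, off=2): starts [6, 30, 85, 96, 105] → cuts [8, 32, 87, 98, 107]
  JekV (GATGTGA, off=4): starts [18, 38] → cuts [22, 42]
  MvoVI (GCTAGAT, off=2): starts [146] → cuts [148]
  TgoV (CCCAAGTG, off=3): starts [59, 124, 136, 153] → cuts [62, 127, 139, 156]

All cut coordinates (distinct, sorted): [8, 22, 32, 42, 62, 87, 98, 107, 127, 139, 148, 156]

Fragments:
  [0,8): 8 bp
  [8,22): 14 bp
  [22,32): 10 bp
  [32,42): 10 bp
  [42,62): 20 bp
  [62,87): 25 bp
  [87,98): 11 bp
  [98,107): 9 bp
  [107,127): 20 bp
  [127,139): 12 bp
  [139,148): 9 bp
  [148,156): 8 bp
  [156,171): 15 bp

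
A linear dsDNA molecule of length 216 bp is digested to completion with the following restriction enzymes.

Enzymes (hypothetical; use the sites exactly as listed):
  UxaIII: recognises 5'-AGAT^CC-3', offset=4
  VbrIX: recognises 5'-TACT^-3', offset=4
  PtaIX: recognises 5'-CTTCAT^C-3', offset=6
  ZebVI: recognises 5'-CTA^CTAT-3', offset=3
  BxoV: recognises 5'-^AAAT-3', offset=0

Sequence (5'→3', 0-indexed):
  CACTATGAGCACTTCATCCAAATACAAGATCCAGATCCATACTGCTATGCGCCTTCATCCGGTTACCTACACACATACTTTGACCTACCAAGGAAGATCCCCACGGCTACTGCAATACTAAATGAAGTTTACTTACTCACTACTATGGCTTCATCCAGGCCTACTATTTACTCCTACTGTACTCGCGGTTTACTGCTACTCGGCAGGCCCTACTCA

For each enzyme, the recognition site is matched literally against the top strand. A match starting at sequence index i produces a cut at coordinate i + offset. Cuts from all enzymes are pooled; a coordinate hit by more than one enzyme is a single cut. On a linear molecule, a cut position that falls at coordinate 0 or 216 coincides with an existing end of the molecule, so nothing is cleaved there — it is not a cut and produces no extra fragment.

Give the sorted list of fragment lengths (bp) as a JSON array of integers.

Scan for sites:
  UxaIII AGATCC/4: at [26, 32, 94] ⇒ [30, 36, 98]
  VbrIX TACT/4: at [39, 75, 107, 115, 129, 133, 140, 161, 168, 174, 179, 190, 196, 210] ⇒ [43, 79, 111, 119, 133, 137, 144, 165, 172, 178, 183, 194, 200, 214]
  PtaIX CTTCATC/6: at [11, 52, 148] ⇒ [17, 58, 154]
  ZebVI CTACTAT/3: at [139, 160] ⇒ [142, 163]
  BxoV AAAT/0: at [19, 119] ⇒ [19, 119]

Pooled cuts: [17, 19, 30, 36, 43, 58, 79, 98, 111, 119, 133, 137, 142, 144, 154, 163, 165, 172, 178, 183, 194, 200, 214]

Fragment lengths:
  [0,17): 17 bp
  [17,19): 2 bp
  [19,30): 11 bp
  [30,36): 6 bp
  [36,43): 7 bp
  [43,58): 15 bp
  [58,79): 21 bp
  [79,98): 19 bp
  [98,111): 13 bp
  [111,119): 8 bp
  [119,133): 14 bp
  [133,137): 4 bp
  [137,142): 5 bp
  [142,144): 2 bp
  [144,154): 10 bp
  [154,163): 9 bp
  [163,165): 2 bp
  [165,172): 7 bp
  [172,178): 6 bp
  [178,183): 5 bp
  [183,194): 11 bp
  [194,200): 6 bp
  [200,214): 14 bp
  [214,216): 2 bp

[2,2,2,2,4,5,5,6,6,6,7,7,8,9,10,11,11,13,14,14,15,17,19,21]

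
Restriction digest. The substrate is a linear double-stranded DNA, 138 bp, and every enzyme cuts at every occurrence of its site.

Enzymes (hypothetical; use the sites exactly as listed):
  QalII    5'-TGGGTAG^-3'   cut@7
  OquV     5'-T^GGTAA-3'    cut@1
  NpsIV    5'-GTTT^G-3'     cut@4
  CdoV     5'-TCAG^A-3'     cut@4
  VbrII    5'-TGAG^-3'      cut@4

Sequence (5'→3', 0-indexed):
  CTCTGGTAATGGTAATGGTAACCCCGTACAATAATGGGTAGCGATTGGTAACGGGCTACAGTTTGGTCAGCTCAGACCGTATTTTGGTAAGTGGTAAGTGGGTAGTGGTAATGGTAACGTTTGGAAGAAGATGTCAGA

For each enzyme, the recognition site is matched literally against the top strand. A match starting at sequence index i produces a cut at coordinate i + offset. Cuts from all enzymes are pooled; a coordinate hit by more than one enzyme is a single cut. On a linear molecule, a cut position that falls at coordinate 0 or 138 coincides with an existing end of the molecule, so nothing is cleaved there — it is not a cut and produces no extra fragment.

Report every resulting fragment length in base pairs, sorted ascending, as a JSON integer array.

[1,1,4,5,6,6,6,7,10,10,11,13,15,18,25]

Per-enzyme occurrences:
  QalII (TGGGTAG, off=7): starts [34, 98] → cuts [41, 105]
  OquV (TGGTAA, off=1): starts [3, 9, 15, 45, 84, 91, 105, 111] → cuts [4, 10, 16, 46, 85, 92, 106, 112]
  NpsIV (GTTTG, off=4): starts [60, 118] → cuts [64, 122]
  CdoV (TCAGA, off=4): starts [71, 133] → cuts [75, 137]
  VbrII (TGAG, off=4): no sites

All cut coordinates (distinct, sorted): [4, 10, 16, 41, 46, 64, 75, 85, 92, 105, 106, 112, 122, 137]

Fragment lengths:
  [0,4): 4 bp
  [4,10): 6 bp
  [10,16): 6 bp
  [16,41): 25 bp
  [41,46): 5 bp
  [46,64): 18 bp
  [64,75): 11 bp
  [75,85): 10 bp
  [85,92): 7 bp
  [92,105): 13 bp
  [105,106): 1 bp
  [106,112): 6 bp
  [112,122): 10 bp
  [122,137): 15 bp
  [137,138): 1 bp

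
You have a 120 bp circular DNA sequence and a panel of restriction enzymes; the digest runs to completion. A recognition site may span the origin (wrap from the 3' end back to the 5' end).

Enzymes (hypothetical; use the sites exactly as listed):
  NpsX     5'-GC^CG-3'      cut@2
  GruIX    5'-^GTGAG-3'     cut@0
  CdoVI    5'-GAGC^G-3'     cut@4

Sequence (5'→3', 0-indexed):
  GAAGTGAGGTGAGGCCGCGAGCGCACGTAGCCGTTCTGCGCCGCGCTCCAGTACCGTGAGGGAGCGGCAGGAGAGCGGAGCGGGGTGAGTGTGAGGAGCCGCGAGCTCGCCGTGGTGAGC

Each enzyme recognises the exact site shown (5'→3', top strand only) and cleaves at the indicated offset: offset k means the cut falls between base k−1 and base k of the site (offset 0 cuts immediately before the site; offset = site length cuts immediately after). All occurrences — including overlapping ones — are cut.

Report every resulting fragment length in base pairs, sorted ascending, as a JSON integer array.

Scan for sites:
  NpsX (GCCG, off=2): starts [13, 29, 39, 97, 108] → cuts [15, 31, 41, 99, 110]
  GruIX (GTGAG, off=0): starts [3, 8, 55, 84, 90, 114] → cuts [3, 8, 55, 84, 90, 114]
  CdoVI (GAGCG, off=4): starts [18, 61, 72, 77, 116] → cuts [0, 22, 65, 76, 81]

All cut coordinates (distinct, sorted): [0, 3, 8, 15, 22, 31, 41, 55, 65, 76, 81, 84, 90, 99, 110, 114]

Fragment lengths:
  0→3: 3 bp
  3→8: 5 bp
  8→15: 7 bp
  15→22: 7 bp
  22→31: 9 bp
  31→41: 10 bp
  41→55: 14 bp
  55→65: 10 bp
  65→76: 11 bp
  76→81: 5 bp
  81→84: 3 bp
  84→90: 6 bp
  90→99: 9 bp
  99→110: 11 bp
  110→114: 4 bp
  114→0 (wrap): 120-114+0 = 6 bp

[3,3,4,5,5,6,6,7,7,9,9,10,10,11,11,14]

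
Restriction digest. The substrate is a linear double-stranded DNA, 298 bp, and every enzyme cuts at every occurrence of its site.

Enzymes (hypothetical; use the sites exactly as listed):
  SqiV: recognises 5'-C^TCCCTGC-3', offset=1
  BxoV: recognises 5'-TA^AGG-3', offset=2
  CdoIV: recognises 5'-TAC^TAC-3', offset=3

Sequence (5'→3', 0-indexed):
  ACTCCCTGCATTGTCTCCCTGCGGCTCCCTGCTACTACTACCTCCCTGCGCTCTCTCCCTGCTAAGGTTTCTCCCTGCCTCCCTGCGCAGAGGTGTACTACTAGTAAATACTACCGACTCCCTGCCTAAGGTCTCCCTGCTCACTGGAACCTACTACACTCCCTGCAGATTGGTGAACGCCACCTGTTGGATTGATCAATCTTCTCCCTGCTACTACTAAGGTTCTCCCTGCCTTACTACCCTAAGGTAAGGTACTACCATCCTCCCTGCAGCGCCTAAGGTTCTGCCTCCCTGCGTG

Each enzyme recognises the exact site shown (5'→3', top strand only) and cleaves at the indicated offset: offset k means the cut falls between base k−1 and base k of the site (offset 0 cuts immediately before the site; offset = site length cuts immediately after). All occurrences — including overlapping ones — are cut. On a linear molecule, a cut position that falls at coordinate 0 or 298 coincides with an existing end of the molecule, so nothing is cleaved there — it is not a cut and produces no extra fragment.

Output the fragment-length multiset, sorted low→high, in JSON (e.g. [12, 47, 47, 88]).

[2,3,4,5,5,5,5,6,6,7,7,7,8,8,9,10,10,10,10,10,10,12,13,13,13,15,19,21,45]

Scan for sites:
  SqiV CTCCCTGC/1: at [1, 14, 24, 41, 54, 70, 78, 117, 132, 158, 203, 224, 262, 287] ⇒ [2, 15, 25, 42, 55, 71, 79, 118, 133, 159, 204, 225, 263, 288]
  BxoV TAAGG/2: at [62, 126, 217, 242, 247, 276] ⇒ [64, 128, 219, 244, 249, 278]
  CdoIV TACTAC/3: at [32, 35, 95, 108, 151, 211, 234, 252] ⇒ [35, 38, 98, 111, 154, 214, 237, 255]

All cut coordinates (distinct, sorted): [2, 15, 25, 35, 38, 42, 55, 64, 71, 79, 98, 111, 118, 128, 133, 154, 159, 204, 214, 219, 225, 237, 244, 249, 255, 263, 278, 288]

Fragments:
  [0,2): 2 bp
  [2,15): 13 bp
  [15,25): 10 bp
  [25,35): 10 bp
  [35,38): 3 bp
  [38,42): 4 bp
  [42,55): 13 bp
  [55,64): 9 bp
  [64,71): 7 bp
  [71,79): 8 bp
  [79,98): 19 bp
  [98,111): 13 bp
  [111,118): 7 bp
  [118,128): 10 bp
  [128,133): 5 bp
  [133,154): 21 bp
  [154,159): 5 bp
  [159,204): 45 bp
  [204,214): 10 bp
  [214,219): 5 bp
  [219,225): 6 bp
  [225,237): 12 bp
  [237,244): 7 bp
  [244,249): 5 bp
  [249,255): 6 bp
  [255,263): 8 bp
  [263,278): 15 bp
  [278,288): 10 bp
  [288,298): 10 bp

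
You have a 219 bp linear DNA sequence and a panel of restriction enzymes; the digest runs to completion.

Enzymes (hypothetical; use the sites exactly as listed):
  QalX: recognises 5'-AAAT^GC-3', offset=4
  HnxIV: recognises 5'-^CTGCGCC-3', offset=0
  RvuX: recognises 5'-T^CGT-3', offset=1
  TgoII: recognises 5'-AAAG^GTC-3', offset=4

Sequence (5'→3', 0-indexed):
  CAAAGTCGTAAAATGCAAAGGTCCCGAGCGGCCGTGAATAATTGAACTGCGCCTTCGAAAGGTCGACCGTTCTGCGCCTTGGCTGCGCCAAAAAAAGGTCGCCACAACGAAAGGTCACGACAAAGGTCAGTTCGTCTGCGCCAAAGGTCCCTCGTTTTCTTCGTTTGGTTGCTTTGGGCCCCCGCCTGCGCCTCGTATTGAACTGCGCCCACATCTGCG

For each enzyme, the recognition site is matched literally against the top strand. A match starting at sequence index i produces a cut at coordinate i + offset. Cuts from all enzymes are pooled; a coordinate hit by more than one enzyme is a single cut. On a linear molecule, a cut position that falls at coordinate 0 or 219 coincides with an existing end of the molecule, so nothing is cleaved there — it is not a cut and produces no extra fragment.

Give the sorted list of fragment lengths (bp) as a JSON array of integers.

[3,6,6,6,7,8,8,9,9,10,11,11,12,15,15,16,17,24,26]

Site scan:
  QalX (AAATGC, off=4): starts [10] → cuts [14]
  HnxIV (CTGCGCC, off=0): starts [46, 71, 82, 135, 185, 202] → cuts [46, 71, 82, 135, 185, 202]
  RvuX (TCGT, off=1): starts [5, 131, 151, 160, 192] → cuts [6, 132, 152, 161, 193]
  TgoII (AAAGGTC, off=4): starts [16, 57, 93, 109, 121, 142] → cuts [20, 61, 97, 113, 125, 146]

All cut coordinates (distinct, sorted): [6, 14, 20, 46, 61, 71, 82, 97, 113, 125, 132, 135, 146, 152, 161, 185, 193, 202]

Fragments:
  [0,6): 6 bp
  [6,14): 8 bp
  [14,20): 6 bp
  [20,46): 26 bp
  [46,61): 15 bp
  [61,71): 10 bp
  [71,82): 11 bp
  [82,97): 15 bp
  [97,113): 16 bp
  [113,125): 12 bp
  [125,132): 7 bp
  [132,135): 3 bp
  [135,146): 11 bp
  [146,152): 6 bp
  [152,161): 9 bp
  [161,185): 24 bp
  [185,193): 8 bp
  [193,202): 9 bp
  [202,219): 17 bp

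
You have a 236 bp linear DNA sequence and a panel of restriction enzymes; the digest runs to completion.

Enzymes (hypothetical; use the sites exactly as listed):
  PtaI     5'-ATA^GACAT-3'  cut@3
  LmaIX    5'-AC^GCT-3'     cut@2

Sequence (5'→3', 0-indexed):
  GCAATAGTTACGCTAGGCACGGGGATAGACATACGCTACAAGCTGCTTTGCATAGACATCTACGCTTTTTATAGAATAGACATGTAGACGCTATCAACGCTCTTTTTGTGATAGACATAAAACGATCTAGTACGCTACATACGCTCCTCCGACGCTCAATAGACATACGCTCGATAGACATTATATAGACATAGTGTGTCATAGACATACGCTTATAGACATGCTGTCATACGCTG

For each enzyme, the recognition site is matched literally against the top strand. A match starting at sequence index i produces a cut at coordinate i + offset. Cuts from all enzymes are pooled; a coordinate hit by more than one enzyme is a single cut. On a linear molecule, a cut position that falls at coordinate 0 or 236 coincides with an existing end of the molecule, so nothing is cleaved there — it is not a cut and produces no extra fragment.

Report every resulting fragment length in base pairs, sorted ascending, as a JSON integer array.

Scan for sites:
  PtaI (ATAGACAT, off=3): starts [24, 51, 75, 110, 158, 173, 184, 200, 214] → cuts [27, 54, 78, 113, 161, 176, 187, 203, 217]
  LmaIX (ACGCT, off=2): starts [9, 32, 61, 87, 96, 131, 140, 151, 166, 208, 230] → cuts [11, 34, 63, 89, 98, 133, 142, 153, 168, 210, 232]

Pooled cuts: [11, 27, 34, 54, 63, 78, 89, 98, 113, 133, 142, 153, 161, 168, 176, 187, 203, 210, 217, 232]

Fragments:
  [0,11): 11 bp
  [11,27): 16 bp
  [27,34): 7 bp
  [34,54): 20 bp
  [54,63): 9 bp
  [63,78): 15 bp
  [78,89): 11 bp
  [89,98): 9 bp
  [98,113): 15 bp
  [113,133): 20 bp
  [133,142): 9 bp
  [142,153): 11 bp
  [153,161): 8 bp
  [161,168): 7 bp
  [168,176): 8 bp
  [176,187): 11 bp
  [187,203): 16 bp
  [203,210): 7 bp
  [210,217): 7 bp
  [217,232): 15 bp
  [232,236): 4 bp

[4,7,7,7,7,8,8,9,9,9,11,11,11,11,15,15,15,16,16,20,20]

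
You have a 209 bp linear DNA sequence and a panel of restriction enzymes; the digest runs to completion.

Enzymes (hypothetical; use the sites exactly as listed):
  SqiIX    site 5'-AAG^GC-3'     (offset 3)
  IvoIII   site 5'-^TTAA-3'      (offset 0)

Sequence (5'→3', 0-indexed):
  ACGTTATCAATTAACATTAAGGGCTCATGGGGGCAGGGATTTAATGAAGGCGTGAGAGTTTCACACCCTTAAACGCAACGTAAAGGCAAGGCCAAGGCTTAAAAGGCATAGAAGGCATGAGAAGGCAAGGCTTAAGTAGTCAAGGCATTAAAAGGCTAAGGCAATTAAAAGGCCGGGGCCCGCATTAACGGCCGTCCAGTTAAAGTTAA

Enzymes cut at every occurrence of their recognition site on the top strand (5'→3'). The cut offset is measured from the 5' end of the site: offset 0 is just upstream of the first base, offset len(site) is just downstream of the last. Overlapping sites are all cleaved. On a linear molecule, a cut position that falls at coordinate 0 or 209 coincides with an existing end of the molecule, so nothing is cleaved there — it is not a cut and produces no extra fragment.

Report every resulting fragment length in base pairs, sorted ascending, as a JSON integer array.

[2,2,3,4,4,5,5,6,6,6,6,7,7,7,9,9,10,10,13,13,15,17,19,24]

Scan for sites:
  SqiIX (AAGGC, off=3): starts [46, 82, 87, 93, 102, 111, 121, 126, 141, 151, 157, 168] → cuts [49, 85, 90, 96, 105, 114, 124, 129, 144, 154, 160, 171]
  IvoIII (TTAA, off=0): starts [10, 16, 40, 68, 98, 131, 147, 164, 184, 199, 205] → cuts [10, 16, 40, 68, 98, 131, 147, 164, 184, 199, 205]

Pooled cuts: [10, 16, 40, 49, 68, 85, 90, 96, 98, 105, 114, 124, 129, 131, 144, 147, 154, 160, 164, 171, 184, 199, 205]

Fragments:
  [0,10): 10 bp
  [10,16): 6 bp
  [16,40): 24 bp
  [40,49): 9 bp
  [49,68): 19 bp
  [68,85): 17 bp
  [85,90): 5 bp
  [90,96): 6 bp
  [96,98): 2 bp
  [98,105): 7 bp
  [105,114): 9 bp
  [114,124): 10 bp
  [124,129): 5 bp
  [129,131): 2 bp
  [131,144): 13 bp
  [144,147): 3 bp
  [147,154): 7 bp
  [154,160): 6 bp
  [160,164): 4 bp
  [164,171): 7 bp
  [171,184): 13 bp
  [184,199): 15 bp
  [199,205): 6 bp
  [205,209): 4 bp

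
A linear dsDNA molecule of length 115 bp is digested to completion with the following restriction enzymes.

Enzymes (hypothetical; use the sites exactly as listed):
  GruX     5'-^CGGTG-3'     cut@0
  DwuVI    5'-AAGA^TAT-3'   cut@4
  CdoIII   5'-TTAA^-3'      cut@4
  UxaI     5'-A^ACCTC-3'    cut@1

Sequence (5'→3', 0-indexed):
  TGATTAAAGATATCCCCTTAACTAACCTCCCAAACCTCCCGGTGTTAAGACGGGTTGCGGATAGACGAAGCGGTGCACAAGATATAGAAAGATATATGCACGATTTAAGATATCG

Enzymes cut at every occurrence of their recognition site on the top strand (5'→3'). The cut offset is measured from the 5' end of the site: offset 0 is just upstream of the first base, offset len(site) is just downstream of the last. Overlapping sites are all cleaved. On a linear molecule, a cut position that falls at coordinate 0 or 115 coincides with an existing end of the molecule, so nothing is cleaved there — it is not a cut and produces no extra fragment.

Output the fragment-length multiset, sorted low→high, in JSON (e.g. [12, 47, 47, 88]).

[2,3,3,5,6,7,9,9,10,11,12,16,22]

Per-enzyme occurrences:
  GruX (CGGTG, off=0): starts [39, 70] → cuts [39, 70]
  DwuVI (AAGATAT, off=4): starts [6, 78, 88, 106] → cuts [10, 82, 92, 110]
  CdoIII (TTAA, off=4): starts [3, 17, 44, 104] → cuts [7, 21, 48, 108]
  UxaI (AACCTC, off=1): starts [23, 32] → cuts [24, 33]

Pooled cuts: [7, 10, 21, 24, 33, 39, 48, 70, 82, 92, 108, 110]

Fragment lengths:
  [0,7): 7 bp
  [7,10): 3 bp
  [10,21): 11 bp
  [21,24): 3 bp
  [24,33): 9 bp
  [33,39): 6 bp
  [39,48): 9 bp
  [48,70): 22 bp
  [70,82): 12 bp
  [82,92): 10 bp
  [92,108): 16 bp
  [108,110): 2 bp
  [110,115): 5 bp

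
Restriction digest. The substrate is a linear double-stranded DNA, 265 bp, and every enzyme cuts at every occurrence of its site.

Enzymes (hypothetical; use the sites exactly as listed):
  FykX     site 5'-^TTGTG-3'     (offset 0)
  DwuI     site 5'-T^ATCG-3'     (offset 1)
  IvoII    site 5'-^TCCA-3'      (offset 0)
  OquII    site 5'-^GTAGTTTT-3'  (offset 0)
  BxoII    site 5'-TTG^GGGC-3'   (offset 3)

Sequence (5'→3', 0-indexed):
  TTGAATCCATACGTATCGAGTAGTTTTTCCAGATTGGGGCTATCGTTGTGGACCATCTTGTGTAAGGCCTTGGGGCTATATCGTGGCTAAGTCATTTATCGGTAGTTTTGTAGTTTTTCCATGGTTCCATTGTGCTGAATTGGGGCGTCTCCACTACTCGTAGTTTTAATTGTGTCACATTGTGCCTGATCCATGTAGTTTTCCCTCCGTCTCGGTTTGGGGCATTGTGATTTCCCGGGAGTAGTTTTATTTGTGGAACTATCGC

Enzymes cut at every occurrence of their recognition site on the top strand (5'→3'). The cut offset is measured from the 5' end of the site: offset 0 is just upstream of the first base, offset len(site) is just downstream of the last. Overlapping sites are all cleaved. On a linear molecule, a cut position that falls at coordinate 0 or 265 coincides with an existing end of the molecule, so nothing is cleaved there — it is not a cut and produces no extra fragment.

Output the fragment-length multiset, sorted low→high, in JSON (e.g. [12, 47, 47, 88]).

[4,4,4,5,5,5,5,5,5,7,7,8,8,8,8,9,9,10,10,10,10,10,10,12,13,15,16,18,25]

Scan for sites:
  FykX TTGTG/0: at [45, 57, 129, 169, 179, 224, 250] ⇒ [45, 57, 129, 169, 179, 224, 250]
  DwuI TATCG/1: at [13, 40, 78, 96, 259] ⇒ [14, 41, 79, 97, 260]
  IvoII TCCA/0: at [5, 27, 117, 125, 149, 189] ⇒ [5, 27, 117, 125, 149, 189]
  OquII GTAGTTTT/0: at [19, 101, 109, 159, 194, 240] ⇒ [19, 101, 109, 159, 194, 240]
  BxoII TTGGGGC/3: at [33, 69, 139, 216] ⇒ [36, 72, 142, 219]

Pooled cuts: [5, 14, 19, 27, 36, 41, 45, 57, 72, 79, 97, 101, 109, 117, 125, 129, 142, 149, 159, 169, 179, 189, 194, 219, 224, 240, 250, 260]

Fragments:
  [0,5): 5 bp
  [5,14): 9 bp
  [14,19): 5 bp
  [19,27): 8 bp
  [27,36): 9 bp
  [36,41): 5 bp
  [41,45): 4 bp
  [45,57): 12 bp
  [57,72): 15 bp
  [72,79): 7 bp
  [79,97): 18 bp
  [97,101): 4 bp
  [101,109): 8 bp
  [109,117): 8 bp
  [117,125): 8 bp
  [125,129): 4 bp
  [129,142): 13 bp
  [142,149): 7 bp
  [149,159): 10 bp
  [159,169): 10 bp
  [169,179): 10 bp
  [179,189): 10 bp
  [189,194): 5 bp
  [194,219): 25 bp
  [219,224): 5 bp
  [224,240): 16 bp
  [240,250): 10 bp
  [250,260): 10 bp
  [260,265): 5 bp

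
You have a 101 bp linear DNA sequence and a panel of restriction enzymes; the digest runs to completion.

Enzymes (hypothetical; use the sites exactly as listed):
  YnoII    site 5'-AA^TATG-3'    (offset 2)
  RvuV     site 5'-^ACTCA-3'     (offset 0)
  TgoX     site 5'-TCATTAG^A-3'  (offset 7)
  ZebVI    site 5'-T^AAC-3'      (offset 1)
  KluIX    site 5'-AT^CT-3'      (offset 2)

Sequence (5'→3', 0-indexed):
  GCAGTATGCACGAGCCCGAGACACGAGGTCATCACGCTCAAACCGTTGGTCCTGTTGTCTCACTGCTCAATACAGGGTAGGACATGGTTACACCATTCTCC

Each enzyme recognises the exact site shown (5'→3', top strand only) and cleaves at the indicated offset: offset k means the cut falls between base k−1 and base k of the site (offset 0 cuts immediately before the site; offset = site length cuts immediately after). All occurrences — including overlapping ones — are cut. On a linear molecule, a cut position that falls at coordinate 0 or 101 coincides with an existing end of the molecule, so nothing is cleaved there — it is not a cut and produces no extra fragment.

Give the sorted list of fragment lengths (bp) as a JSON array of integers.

Scan for sites:
  YnoII (AATATG, off=2): no sites
  RvuV (ACTCA, off=0): no sites
  TgoX (TCATTAGA, off=7): no sites
  ZebVI (TAAC, off=1): no sites
  KluIX (ATCT, off=2): no sites

Pooled cuts: ∅

Fragment lengths:
  no cuts → one linear fragment of 101 bp

[101]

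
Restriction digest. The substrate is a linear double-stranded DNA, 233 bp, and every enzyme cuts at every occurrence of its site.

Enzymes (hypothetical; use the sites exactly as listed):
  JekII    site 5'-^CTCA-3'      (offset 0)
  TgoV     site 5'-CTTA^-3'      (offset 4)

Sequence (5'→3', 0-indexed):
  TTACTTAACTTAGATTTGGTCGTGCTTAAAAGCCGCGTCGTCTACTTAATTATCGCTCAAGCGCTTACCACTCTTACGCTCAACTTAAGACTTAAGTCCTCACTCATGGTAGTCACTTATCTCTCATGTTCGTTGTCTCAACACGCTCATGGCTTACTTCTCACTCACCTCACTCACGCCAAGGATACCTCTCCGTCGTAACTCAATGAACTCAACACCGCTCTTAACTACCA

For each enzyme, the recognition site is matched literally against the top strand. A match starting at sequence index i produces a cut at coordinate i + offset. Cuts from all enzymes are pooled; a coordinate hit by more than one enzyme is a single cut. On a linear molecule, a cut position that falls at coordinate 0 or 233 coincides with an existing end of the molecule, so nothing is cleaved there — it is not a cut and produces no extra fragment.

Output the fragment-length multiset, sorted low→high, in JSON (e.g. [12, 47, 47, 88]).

Site scan:
  JekII CTCA/0: at [55, 78, 98, 102, 122, 136, 145, 159, 163, 168, 172, 201, 210] ⇒ [55, 78, 98, 102, 122, 136, 145, 159, 163, 168, 172, 201, 210]
  TgoV CTTA/4: at [3, 8, 24, 44, 63, 72, 83, 90, 115, 152, 222] ⇒ [7, 12, 28, 48, 67, 76, 87, 94, 119, 156, 226]

All cut coordinates (distinct, sorted): [7, 12, 28, 48, 55, 67, 76, 78, 87, 94, 98, 102, 119, 122, 136, 145, 156, 159, 163, 168, 172, 201, 210, 226]

Fragment lengths:
  [0,7): 7 bp
  [7,12): 5 bp
  [12,28): 16 bp
  [28,48): 20 bp
  [48,55): 7 bp
  [55,67): 12 bp
  [67,76): 9 bp
  [76,78): 2 bp
  [78,87): 9 bp
  [87,94): 7 bp
  [94,98): 4 bp
  [98,102): 4 bp
  [102,119): 17 bp
  [119,122): 3 bp
  [122,136): 14 bp
  [136,145): 9 bp
  [145,156): 11 bp
  [156,159): 3 bp
  [159,163): 4 bp
  [163,168): 5 bp
  [168,172): 4 bp
  [172,201): 29 bp
  [201,210): 9 bp
  [210,226): 16 bp
  [226,233): 7 bp

[2,3,3,4,4,4,4,5,5,7,7,7,7,9,9,9,9,11,12,14,16,16,17,20,29]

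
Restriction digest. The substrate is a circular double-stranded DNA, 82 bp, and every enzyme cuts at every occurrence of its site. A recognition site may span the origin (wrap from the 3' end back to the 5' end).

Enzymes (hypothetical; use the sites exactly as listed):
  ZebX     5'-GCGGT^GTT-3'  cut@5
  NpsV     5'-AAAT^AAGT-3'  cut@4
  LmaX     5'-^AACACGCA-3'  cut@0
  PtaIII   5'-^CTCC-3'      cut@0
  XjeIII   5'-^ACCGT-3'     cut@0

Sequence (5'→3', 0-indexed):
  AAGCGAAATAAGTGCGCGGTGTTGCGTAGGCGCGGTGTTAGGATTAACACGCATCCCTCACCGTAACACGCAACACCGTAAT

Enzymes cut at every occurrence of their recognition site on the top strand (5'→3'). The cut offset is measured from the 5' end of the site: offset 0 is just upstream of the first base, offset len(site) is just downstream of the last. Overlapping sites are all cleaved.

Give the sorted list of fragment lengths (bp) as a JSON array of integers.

Scan for sites:
  ZebX (GCGGTGTT, off=5): starts [15, 31] → cuts [20, 36]
  NpsV (AAATAAGT, off=4): starts [5] → cuts [9]
  LmaX (AACACGCA, off=0): starts [45, 64] → cuts [45, 64]
  PtaIII (CTCC, off=0): no sites
  XjeIII (ACCGT, off=0): starts [59, 74] → cuts [59, 74]

Pooled cuts: [9, 20, 36, 45, 59, 64, 74]

Fragment lengths:
  9→20: 11 bp
  20→36: 16 bp
  36→45: 9 bp
  45→59: 14 bp
  59→64: 5 bp
  64→74: 10 bp
  74→9 (wrap): 82-74+9 = 17 bp

[5,9,10,11,14,16,17]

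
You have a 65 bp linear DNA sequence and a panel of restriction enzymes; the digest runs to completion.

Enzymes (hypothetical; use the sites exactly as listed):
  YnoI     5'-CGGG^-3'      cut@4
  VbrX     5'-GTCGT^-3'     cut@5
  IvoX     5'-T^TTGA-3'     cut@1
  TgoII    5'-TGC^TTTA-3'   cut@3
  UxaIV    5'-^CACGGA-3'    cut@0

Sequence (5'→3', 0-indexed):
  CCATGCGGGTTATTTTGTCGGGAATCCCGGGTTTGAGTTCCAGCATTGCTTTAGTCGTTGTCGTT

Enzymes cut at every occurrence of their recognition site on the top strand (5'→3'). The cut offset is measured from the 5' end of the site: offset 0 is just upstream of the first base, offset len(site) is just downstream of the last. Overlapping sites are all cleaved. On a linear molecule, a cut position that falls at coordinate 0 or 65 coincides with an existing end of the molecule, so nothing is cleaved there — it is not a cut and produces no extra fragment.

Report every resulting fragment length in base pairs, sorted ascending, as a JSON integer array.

Scan for sites:
  YnoI (CGGG, off=4): starts [5, 18, 27] → cuts [9, 22, 31]
  VbrX (GTCGT, off=5): starts [53, 59] → cuts [58, 64]
  IvoX (TTTGA, off=1): starts [31] → cuts [32]
  TgoII (TGCTTTA, off=3): starts [46] → cuts [49]
  UxaIV (CACGGA, off=0): no sites

Pooled cuts: [9, 22, 31, 32, 49, 58, 64]

Fragments:
  [0,9): 9 bp
  [9,22): 13 bp
  [22,31): 9 bp
  [31,32): 1 bp
  [32,49): 17 bp
  [49,58): 9 bp
  [58,64): 6 bp
  [64,65): 1 bp

[1,1,6,9,9,9,13,17]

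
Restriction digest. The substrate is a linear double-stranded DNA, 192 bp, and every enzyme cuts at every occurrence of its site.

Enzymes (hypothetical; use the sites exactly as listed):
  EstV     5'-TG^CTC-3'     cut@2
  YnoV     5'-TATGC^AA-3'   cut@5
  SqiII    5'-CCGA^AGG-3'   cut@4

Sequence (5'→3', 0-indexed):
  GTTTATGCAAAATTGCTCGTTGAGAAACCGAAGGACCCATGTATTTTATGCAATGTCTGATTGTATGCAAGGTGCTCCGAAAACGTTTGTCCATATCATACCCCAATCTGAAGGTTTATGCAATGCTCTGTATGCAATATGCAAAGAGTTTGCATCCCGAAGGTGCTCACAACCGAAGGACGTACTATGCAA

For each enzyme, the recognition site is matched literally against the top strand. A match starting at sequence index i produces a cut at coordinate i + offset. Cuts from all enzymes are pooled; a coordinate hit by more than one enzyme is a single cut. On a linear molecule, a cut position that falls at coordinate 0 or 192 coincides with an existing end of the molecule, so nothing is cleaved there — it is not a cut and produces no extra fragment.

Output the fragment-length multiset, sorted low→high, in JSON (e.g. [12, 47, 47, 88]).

Scan for sites:
  EstV TGCTC/2: at [13, 72, 123, 163] ⇒ [15, 74, 125, 165]
  YnoV TATGCAA/5: at [3, 46, 63, 116, 130, 137, 185] ⇒ [8, 51, 68, 121, 135, 142, 190]
  SqiII CCGAAGG/4: at [27, 156, 172] ⇒ [31, 160, 176]

All cut coordinates (distinct, sorted): [8, 15, 31, 51, 68, 74, 121, 125, 135, 142, 160, 165, 176, 190]

Fragments:
  [0,8): 8 bp
  [8,15): 7 bp
  [15,31): 16 bp
  [31,51): 20 bp
  [51,68): 17 bp
  [68,74): 6 bp
  [74,121): 47 bp
  [121,125): 4 bp
  [125,135): 10 bp
  [135,142): 7 bp
  [142,160): 18 bp
  [160,165): 5 bp
  [165,176): 11 bp
  [176,190): 14 bp
  [190,192): 2 bp

[2,4,5,6,7,7,8,10,11,14,16,17,18,20,47]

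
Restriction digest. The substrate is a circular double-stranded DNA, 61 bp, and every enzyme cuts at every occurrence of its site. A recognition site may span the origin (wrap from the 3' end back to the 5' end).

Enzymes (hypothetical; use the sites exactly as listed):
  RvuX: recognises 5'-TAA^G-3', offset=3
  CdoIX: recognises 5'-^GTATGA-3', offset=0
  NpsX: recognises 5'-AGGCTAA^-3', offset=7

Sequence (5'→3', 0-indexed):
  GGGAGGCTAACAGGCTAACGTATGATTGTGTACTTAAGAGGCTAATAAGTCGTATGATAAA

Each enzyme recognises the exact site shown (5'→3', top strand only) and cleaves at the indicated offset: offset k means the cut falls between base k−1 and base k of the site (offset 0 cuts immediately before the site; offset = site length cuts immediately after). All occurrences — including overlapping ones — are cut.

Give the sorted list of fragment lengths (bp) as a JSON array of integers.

[1,3,3,8,8,18,20]

Scan for sites:
  RvuX TAAG/3: at [34, 45] ⇒ [37, 48]
  CdoIX GTATGA/0: at [19, 51] ⇒ [19, 51]
  NpsX AGGCTAA/7: at [3, 11, 38] ⇒ [10, 18, 45]

Pooled cuts: [10, 18, 19, 37, 45, 48, 51]

Fragment lengths:
  10→18: 8 bp
  18→19: 1 bp
  19→37: 18 bp
  37→45: 8 bp
  45→48: 3 bp
  48→51: 3 bp
  51→10 (wrap): 61-51+10 = 20 bp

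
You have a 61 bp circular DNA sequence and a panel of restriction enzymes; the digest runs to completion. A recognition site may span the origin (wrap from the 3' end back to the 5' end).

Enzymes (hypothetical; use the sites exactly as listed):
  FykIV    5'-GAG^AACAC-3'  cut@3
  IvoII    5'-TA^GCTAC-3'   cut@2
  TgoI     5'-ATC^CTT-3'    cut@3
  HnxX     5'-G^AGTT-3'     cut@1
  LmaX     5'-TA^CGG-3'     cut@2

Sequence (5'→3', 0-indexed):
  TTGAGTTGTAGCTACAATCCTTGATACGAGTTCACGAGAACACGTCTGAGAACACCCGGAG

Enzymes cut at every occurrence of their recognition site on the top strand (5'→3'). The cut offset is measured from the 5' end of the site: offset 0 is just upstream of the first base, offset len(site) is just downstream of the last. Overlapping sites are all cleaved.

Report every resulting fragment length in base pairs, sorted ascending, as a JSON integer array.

Per-enzyme occurrences:
  FykIV GAGAACAC/3: at [35, 47] ⇒ [38, 50]
  IvoII TAGCTAC/2: at [8] ⇒ [10]
  TgoI ATCCTT/3: at [16] ⇒ [19]
  HnxX GAGTT/1: at [2, 27, 58] ⇒ [3, 28, 59]
  LmaX (TACGG, off=2): no sites

All cut coordinates (distinct, sorted): [3, 10, 19, 28, 38, 50, 59]

Fragments:
  3→10: 7 bp
  10→19: 9 bp
  19→28: 9 bp
  28→38: 10 bp
  38→50: 12 bp
  50→59: 9 bp
  59→3 (wrap): 61-59+3 = 5 bp

[5,7,9,9,9,10,12]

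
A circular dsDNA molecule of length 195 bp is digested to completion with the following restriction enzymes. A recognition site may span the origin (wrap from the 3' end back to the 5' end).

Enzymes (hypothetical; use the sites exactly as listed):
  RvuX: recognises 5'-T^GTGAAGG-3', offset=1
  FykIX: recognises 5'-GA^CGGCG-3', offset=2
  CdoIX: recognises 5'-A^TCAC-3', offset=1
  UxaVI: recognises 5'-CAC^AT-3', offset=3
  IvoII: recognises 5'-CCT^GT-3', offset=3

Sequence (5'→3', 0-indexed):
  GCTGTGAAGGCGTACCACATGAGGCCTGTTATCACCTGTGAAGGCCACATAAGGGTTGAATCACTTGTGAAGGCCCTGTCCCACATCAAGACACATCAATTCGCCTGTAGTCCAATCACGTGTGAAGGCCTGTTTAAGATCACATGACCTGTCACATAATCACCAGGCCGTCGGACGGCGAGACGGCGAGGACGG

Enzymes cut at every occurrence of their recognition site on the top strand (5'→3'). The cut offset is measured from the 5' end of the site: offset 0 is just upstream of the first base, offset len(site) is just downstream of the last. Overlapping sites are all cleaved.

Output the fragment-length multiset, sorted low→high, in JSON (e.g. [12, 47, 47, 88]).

Site scan:
  RvuX TGTGAAGG/1: at [2, 36, 65, 120] ⇒ [3, 37, 66, 121]
  FykIX GACGGCG/2: at [173, 181] ⇒ [175, 183]
  CdoIX ATCAC/1: at [30, 59, 114, 138, 158] ⇒ [31, 60, 115, 139, 159]
  UxaVI CACAT/3: at [15, 45, 81, 91, 140, 152] ⇒ [18, 48, 84, 94, 143, 155]
  IvoII CCTGT/3: at [24, 34, 74, 103, 128, 147] ⇒ [27, 37, 77, 106, 131, 150]

Pooled cuts: [3, 18, 27, 31, 37, 48, 60, 66, 77, 84, 94, 106, 115, 121, 131, 139, 143, 150, 155, 159, 175, 183]

Fragments:
  3→18: 15 bp
  18→27: 9 bp
  27→31: 4 bp
  31→37: 6 bp
  37→48: 11 bp
  48→60: 12 bp
  60→66: 6 bp
  66→77: 11 bp
  77→84: 7 bp
  84→94: 10 bp
  94→106: 12 bp
  106→115: 9 bp
  115→121: 6 bp
  121→131: 10 bp
  131→139: 8 bp
  139→143: 4 bp
  143→150: 7 bp
  150→155: 5 bp
  155→159: 4 bp
  159→175: 16 bp
  175→183: 8 bp
  183→3 (wrap): 195-183+3 = 15 bp

[4,4,4,5,6,6,6,7,7,8,8,9,9,10,10,11,11,12,12,15,15,16]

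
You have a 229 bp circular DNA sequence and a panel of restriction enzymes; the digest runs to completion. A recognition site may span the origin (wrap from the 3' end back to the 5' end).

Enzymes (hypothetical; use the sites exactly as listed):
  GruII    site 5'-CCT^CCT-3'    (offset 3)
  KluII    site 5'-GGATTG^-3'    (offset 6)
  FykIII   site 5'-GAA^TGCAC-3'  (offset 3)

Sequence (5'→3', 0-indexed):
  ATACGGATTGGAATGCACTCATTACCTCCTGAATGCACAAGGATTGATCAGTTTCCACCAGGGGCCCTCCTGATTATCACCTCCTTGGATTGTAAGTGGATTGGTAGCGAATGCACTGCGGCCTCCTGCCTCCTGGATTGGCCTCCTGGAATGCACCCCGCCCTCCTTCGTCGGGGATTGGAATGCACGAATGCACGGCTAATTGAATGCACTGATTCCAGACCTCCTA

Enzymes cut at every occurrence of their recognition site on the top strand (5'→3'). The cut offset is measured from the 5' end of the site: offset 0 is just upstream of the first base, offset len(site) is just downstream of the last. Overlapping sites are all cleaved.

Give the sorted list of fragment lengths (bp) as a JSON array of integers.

[3,3,4,6,7,7,8,8,9,10,11,13,13,13,14,14,14,16,16,18,22]

Scan for sites:
  GruII (CCTCCT, off=3): starts [24, 65, 79, 121, 128, 141, 161, 222] → cuts [27, 68, 82, 124, 131, 144, 164, 225]
  KluII (GGATTG, off=6): starts [4, 40, 86, 97, 134, 174] → cuts [10, 46, 92, 103, 140, 180]
  FykIII (GAATGCAC, off=3): starts [10, 30, 108, 148, 180, 188, 204] → cuts [13, 33, 111, 151, 183, 191, 207]

Pooled cuts: [10, 13, 27, 33, 46, 68, 82, 92, 103, 111, 124, 131, 140, 144, 151, 164, 180, 183, 191, 207, 225]

Fragments:
  10→13: 3 bp
  13→27: 14 bp
  27→33: 6 bp
  33→46: 13 bp
  46→68: 22 bp
  68→82: 14 bp
  82→92: 10 bp
  92→103: 11 bp
  103→111: 8 bp
  111→124: 13 bp
  124→131: 7 bp
  131→140: 9 bp
  140→144: 4 bp
  144→151: 7 bp
  151→164: 13 bp
  164→180: 16 bp
  180→183: 3 bp
  183→191: 8 bp
  191→207: 16 bp
  207→225: 18 bp
  225→10 (wrap): 229-225+10 = 14 bp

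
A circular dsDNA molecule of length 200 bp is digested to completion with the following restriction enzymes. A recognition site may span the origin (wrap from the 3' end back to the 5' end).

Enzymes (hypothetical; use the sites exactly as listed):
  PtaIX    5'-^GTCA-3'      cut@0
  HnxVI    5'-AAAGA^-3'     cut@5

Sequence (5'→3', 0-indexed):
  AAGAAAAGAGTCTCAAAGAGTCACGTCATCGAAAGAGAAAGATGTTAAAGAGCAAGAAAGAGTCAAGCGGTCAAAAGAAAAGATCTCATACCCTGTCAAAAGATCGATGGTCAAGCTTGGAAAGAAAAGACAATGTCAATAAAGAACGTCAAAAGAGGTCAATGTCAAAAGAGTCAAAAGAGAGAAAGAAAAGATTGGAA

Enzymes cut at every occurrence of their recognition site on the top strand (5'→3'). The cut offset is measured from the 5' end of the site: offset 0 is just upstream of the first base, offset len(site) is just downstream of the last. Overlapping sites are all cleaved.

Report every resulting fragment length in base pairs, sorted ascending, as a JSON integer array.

[1,2,4,5,5,5,5,5,6,6,6,8,8,9,9,9,9,9,9,10,10,10,11,11,12,16]

Site scan:
  PtaIX GTCA/0: at [19, 24, 61, 69, 94, 109, 134, 147, 157, 163, 172] ⇒ [19, 24, 61, 69, 94, 109, 134, 147, 157, 163, 172]
  HnxVI AAAGA/5: at [4, 14, 31, 37, 46, 56, 73, 78, 98, 120, 125, 140, 151, 167, 176, 184, 189, 199] ⇒ [4, 9, 19, 36, 42, 51, 61, 78, 83, 103, 125, 130, 145, 156, 172, 181, 189, 194]

Pooled cuts: [4, 9, 19, 24, 36, 42, 51, 61, 69, 78, 83, 94, 103, 109, 125, 130, 134, 145, 147, 156, 157, 163, 172, 181, 189, 194]

Fragments:
  4→9: 5 bp
  9→19: 10 bp
  19→24: 5 bp
  24→36: 12 bp
  36→42: 6 bp
  42→51: 9 bp
  51→61: 10 bp
  61→69: 8 bp
  69→78: 9 bp
  78→83: 5 bp
  83→94: 11 bp
  94→103: 9 bp
  103→109: 6 bp
  109→125: 16 bp
  125→130: 5 bp
  130→134: 4 bp
  134→145: 11 bp
  145→147: 2 bp
  147→156: 9 bp
  156→157: 1 bp
  157→163: 6 bp
  163→172: 9 bp
  172→181: 9 bp
  181→189: 8 bp
  189→194: 5 bp
  194→4 (wrap): 200-194+4 = 10 bp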